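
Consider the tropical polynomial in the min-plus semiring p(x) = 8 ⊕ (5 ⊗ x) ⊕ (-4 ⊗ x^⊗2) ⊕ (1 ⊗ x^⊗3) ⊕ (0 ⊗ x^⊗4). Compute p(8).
p(8) = 8

A tropical monomial a ⊗ x^⊗i evaluates to a + i · x. Evaluating each term at x = 8:
  Term 0 contributes 8 + 0 · 8 = 8
  Term 1 contributes 5 + 1 · 8 = 13
  Term 2 contributes -4 + 2 · 8 = 12
  Term 3 contributes 1 + 3 · 8 = 25
  Term 4 contributes 0 + 4 · 8 = 32
p(8) = ⊕ of these = min[8, 13, 12, 25, 32] = 8.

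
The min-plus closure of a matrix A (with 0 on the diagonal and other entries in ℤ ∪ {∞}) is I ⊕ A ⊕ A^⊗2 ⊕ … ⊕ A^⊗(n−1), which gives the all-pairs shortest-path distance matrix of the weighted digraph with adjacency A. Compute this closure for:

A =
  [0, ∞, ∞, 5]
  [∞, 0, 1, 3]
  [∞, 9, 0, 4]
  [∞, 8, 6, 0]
Closure =
  [0, 13, 11, 5]
  [∞, 0, 1, 3]
  [∞, 9, 0, 4]
  [∞, 8, 6, 0]

This is the Floyd-Warshall all-pairs shortest-path computation. For each intermediate vertex k = 0, 1, …, 3, update dist[i][j] ← min(dist[i][j], dist[i][k] + dist[k][j]). The final matrix gives, for each (i, j), the minimum total weight of any directed path from i to j (possibly empty when i = j).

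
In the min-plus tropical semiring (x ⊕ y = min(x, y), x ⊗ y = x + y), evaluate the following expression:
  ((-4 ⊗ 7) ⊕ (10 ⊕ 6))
((-4 ⊗ 7) ⊕ (10 ⊕ 6)) = 3

Expand innermost to outermost. Recall ⊕ takes the minimum of its arguments and ⊗ takes their sum. Working out the expression ((-4 ⊗ 7) ⊕ (10 ⊕ 6)) gives 3.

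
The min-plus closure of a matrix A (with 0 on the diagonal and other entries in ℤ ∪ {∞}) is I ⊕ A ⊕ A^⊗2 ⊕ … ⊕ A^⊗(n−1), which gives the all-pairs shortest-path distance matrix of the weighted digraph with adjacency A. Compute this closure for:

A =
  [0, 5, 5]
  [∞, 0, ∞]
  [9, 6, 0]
Closure =
  [0, 5, 5]
  [∞, 0, ∞]
  [9, 6, 0]

This is the Floyd-Warshall all-pairs shortest-path computation. For each intermediate vertex k = 0, 1, …, 2, update dist[i][j] ← min(dist[i][j], dist[i][k] + dist[k][j]). The final matrix gives, for each (i, j), the minimum total weight of any directed path from i to j (possibly empty when i = j).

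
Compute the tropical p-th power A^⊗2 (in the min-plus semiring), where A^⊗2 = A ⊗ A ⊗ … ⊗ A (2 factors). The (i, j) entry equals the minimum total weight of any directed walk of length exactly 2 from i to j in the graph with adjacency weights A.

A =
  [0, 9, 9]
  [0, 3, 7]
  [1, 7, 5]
A^⊗2 =
  [0, 9, 9]
  [0, 6, 9]
  [1, 10, 10]

Each entry (A^⊗2)_ij equals the minimum over all length-2 walks i = v_0 → v_1 → … → v_2 = j of Σ_t A[v_t][v_{t+1}]. For example, for (i, j) = (0, 2) we minimise over 3 possible intermediate vertex sequences; the minimum is 9, attained along the walk 0 → 0 → 2.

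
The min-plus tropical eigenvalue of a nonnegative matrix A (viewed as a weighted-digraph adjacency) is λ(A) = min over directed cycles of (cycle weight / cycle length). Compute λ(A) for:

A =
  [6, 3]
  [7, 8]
λ(A) = 5

Enumerate directed cycles and compute their means (weight / length). Sample:
  cycle 0 → 0: weight = 6, length = 1, mean = 6/1 ≈ 6.000
  cycle 1 → 1: weight = 8, length = 1, mean = 8/1 ≈ 8.000
  cycle 0 → 1 → 0: weight = 10, length = 2, mean = 10/2 ≈ 5.000
  cycle 1 → 0 → 1: weight = 10, length = 2, mean = 10/2 ≈ 5.000
Minimum mean = 5.000, attained e.g. along the cycle 0 → 1 → 0 with weight 10 and length 2. So λ(A) = 10/2 = 5.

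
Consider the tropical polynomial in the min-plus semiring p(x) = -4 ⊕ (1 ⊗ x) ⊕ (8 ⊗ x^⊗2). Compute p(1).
p(1) = -4

A tropical monomial a ⊗ x^⊗i evaluates to a + i · x. Evaluating each term at x = 1:
  Term 0 contributes -4 + 0 · 1 = -4
  Term 1 contributes 1 + 1 · 1 = 2
  Term 2 contributes 8 + 2 · 1 = 10
p(1) = ⊕ of these = min[-4, 2, 10] = -4.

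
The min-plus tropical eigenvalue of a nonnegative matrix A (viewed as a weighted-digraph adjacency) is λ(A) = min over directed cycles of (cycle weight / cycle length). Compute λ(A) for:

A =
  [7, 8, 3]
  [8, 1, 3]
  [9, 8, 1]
λ(A) = 1

Enumerate directed cycles and compute their means (weight / length). Sample:
  cycle 0 → 0: weight = 7, length = 1, mean = 7/1 ≈ 7.000
  cycle 1 → 1: weight = 1, length = 1, mean = 1/1 ≈ 1.000
  cycle 2 → 2: weight = 1, length = 1, mean = 1/1 ≈ 1.000
  cycle 0 → 1 → 0: weight = 16, length = 2, mean = 16/2 ≈ 8.000
  cycle 0 → 2 → 0: weight = 12, length = 2, mean = 12/2 ≈ 6.000
  cycle 1 → 0 → 1: weight = 16, length = 2, mean = 16/2 ≈ 8.000
Minimum mean = 1.000, attained e.g. along the cycle 1 → 1 with weight 1 and length 1. So λ(A) = 1/1 = 1.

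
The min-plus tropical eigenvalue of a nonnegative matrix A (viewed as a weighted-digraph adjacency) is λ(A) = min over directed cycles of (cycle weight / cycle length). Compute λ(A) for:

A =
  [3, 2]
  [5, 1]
λ(A) = 1

Enumerate directed cycles and compute their means (weight / length). Sample:
  cycle 0 → 0: weight = 3, length = 1, mean = 3/1 ≈ 3.000
  cycle 1 → 1: weight = 1, length = 1, mean = 1/1 ≈ 1.000
  cycle 0 → 1 → 0: weight = 7, length = 2, mean = 7/2 ≈ 3.500
  cycle 1 → 0 → 1: weight = 7, length = 2, mean = 7/2 ≈ 3.500
Minimum mean = 1.000, attained e.g. along the cycle 1 → 1 with weight 1 and length 1. So λ(A) = 1/1 = 1.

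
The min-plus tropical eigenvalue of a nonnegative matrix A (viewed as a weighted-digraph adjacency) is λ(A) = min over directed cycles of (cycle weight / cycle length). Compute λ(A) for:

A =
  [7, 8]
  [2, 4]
λ(A) = 4

Enumerate directed cycles and compute their means (weight / length). Sample:
  cycle 0 → 0: weight = 7, length = 1, mean = 7/1 ≈ 7.000
  cycle 1 → 1: weight = 4, length = 1, mean = 4/1 ≈ 4.000
  cycle 0 → 1 → 0: weight = 10, length = 2, mean = 10/2 ≈ 5.000
  cycle 1 → 0 → 1: weight = 10, length = 2, mean = 10/2 ≈ 5.000
Minimum mean = 4.000, attained e.g. along the cycle 1 → 1 with weight 4 and length 1. So λ(A) = 4/1 = 4.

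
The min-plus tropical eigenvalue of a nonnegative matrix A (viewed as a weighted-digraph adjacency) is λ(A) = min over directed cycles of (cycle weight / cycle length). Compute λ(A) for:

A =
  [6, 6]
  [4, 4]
λ(A) = 4

Enumerate directed cycles and compute their means (weight / length). Sample:
  cycle 0 → 0: weight = 6, length = 1, mean = 6/1 ≈ 6.000
  cycle 1 → 1: weight = 4, length = 1, mean = 4/1 ≈ 4.000
  cycle 0 → 1 → 0: weight = 10, length = 2, mean = 10/2 ≈ 5.000
  cycle 1 → 0 → 1: weight = 10, length = 2, mean = 10/2 ≈ 5.000
Minimum mean = 4.000, attained e.g. along the cycle 1 → 1 with weight 4 and length 1. So λ(A) = 4/1 = 4.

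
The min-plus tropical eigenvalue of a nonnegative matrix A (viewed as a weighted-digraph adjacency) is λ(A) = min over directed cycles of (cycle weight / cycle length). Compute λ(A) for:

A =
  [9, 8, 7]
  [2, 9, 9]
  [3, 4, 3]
λ(A) = 3

Enumerate directed cycles and compute their means (weight / length). Sample:
  cycle 0 → 0: weight = 9, length = 1, mean = 9/1 ≈ 9.000
  cycle 1 → 1: weight = 9, length = 1, mean = 9/1 ≈ 9.000
  cycle 2 → 2: weight = 3, length = 1, mean = 3/1 ≈ 3.000
  cycle 0 → 1 → 0: weight = 10, length = 2, mean = 10/2 ≈ 5.000
  cycle 0 → 2 → 0: weight = 10, length = 2, mean = 10/2 ≈ 5.000
  cycle 1 → 0 → 1: weight = 10, length = 2, mean = 10/2 ≈ 5.000
Minimum mean = 3.000, attained e.g. along the cycle 2 → 2 with weight 3 and length 1. So λ(A) = 3/1 = 3.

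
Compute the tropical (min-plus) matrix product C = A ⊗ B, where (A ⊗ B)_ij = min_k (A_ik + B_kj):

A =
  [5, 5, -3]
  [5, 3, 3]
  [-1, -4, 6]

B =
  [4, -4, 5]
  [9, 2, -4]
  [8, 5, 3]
A ⊗ B =
  [5, 1, 0]
  [9, 1, -1]
  [3, -5, -8]

Apply the min-plus product entry-by-entry:
  C[0][0] = min over k of (A[0][0] + B[0][0] = 5 + 4 = 9, A[0][1] + B[1][0] = 5 + 9 = 14, A[0][2] + B[2][0] = -3 + 8 = 5) = 5 (attained at k = 2)
  C[0][1] = min over k of (A[0][0] + B[0][1] = 5 + -4 = 1, A[0][1] + B[1][1] = 5 + 2 = 7, A[0][2] + B[2][1] = -3 + 5 = 2) = 1 (attained at k = 0)
  C[0][2] = min over k of (A[0][0] + B[0][2] = 5 + 5 = 10, A[0][1] + B[1][2] = 5 + -4 = 1, A[0][2] + B[2][2] = -3 + 3 = 0) = 0 (attained at k = 2)
  C[1][0] = min over k of (A[1][0] + B[0][0] = 5 + 4 = 9, A[1][1] + B[1][0] = 3 + 9 = 12, A[1][2] + B[2][0] = 3 + 8 = 11) = 9 (attained at k = 0)
  C[1][1] = min over k of (A[1][0] + B[0][1] = 5 + -4 = 1, A[1][1] + B[1][1] = 3 + 2 = 5, A[1][2] + B[2][1] = 3 + 5 = 8) = 1 (attained at k = 0)
  C[1][2] = min over k of (A[1][0] + B[0][2] = 5 + 5 = 10, A[1][1] + B[1][2] = 3 + -4 = -1, A[1][2] + B[2][2] = 3 + 3 = 6) = -1 (attained at k = 1)
  C[2][0] = min over k of (A[2][0] + B[0][0] = -1 + 4 = 3, A[2][1] + B[1][0] = -4 + 9 = 5, A[2][2] + B[2][0] = 6 + 8 = 14) = 3 (attained at k = 0)
  C[2][1] = min over k of (A[2][0] + B[0][1] = -1 + -4 = -5, A[2][1] + B[1][1] = -4 + 2 = -2, A[2][2] + B[2][1] = 6 + 5 = 11) = -5 (attained at k = 0)
  C[2][2] = min over k of (A[2][0] + B[0][2] = -1 + 5 = 4, A[2][1] + B[1][2] = -4 + -4 = -8, A[2][2] + B[2][2] = 6 + 3 = 9) = -8 (attained at k = 1)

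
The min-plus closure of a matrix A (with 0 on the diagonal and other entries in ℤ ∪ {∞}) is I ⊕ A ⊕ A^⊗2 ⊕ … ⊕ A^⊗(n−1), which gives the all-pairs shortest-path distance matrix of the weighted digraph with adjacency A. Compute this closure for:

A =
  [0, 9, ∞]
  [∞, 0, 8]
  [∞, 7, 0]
Closure =
  [0, 9, 17]
  [∞, 0, 8]
  [∞, 7, 0]

This is the Floyd-Warshall all-pairs shortest-path computation. For each intermediate vertex k = 0, 1, …, 2, update dist[i][j] ← min(dist[i][j], dist[i][k] + dist[k][j]). The final matrix gives, for each (i, j), the minimum total weight of any directed path from i to j (possibly empty when i = j).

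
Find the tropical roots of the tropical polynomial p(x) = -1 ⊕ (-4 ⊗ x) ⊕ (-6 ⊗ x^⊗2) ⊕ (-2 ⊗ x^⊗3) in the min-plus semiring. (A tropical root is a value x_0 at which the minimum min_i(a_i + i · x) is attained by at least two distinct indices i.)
Roots: {-4, 2, 3}

Each tropical root is a break point of the lower envelope of the lines y = a_i + i · x (there are 4 lines, with slopes 0, 1, ..., 3). Only the lines that attain the minimum somewhere contribute to roots; other lines are dominated. Here the surviving (envelope) indices are i = 3, i = 2, i = 1, i = 0.
Intersections between consecutive envelope lines give the roots: for adjacent envelope indices i < j the intersection is x = (a_i − a_j) / (j − i). Reading off the sorted break points: {-4, 2, 3}.
Verification: at each break x_0, at least two indices attain the minimum of min_i(a_i + i · x_0).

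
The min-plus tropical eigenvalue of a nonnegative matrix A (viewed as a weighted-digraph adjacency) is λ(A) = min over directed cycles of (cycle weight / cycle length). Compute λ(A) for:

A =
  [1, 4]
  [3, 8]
λ(A) = 1

Enumerate directed cycles and compute their means (weight / length). Sample:
  cycle 0 → 0: weight = 1, length = 1, mean = 1/1 ≈ 1.000
  cycle 1 → 1: weight = 8, length = 1, mean = 8/1 ≈ 8.000
  cycle 0 → 1 → 0: weight = 7, length = 2, mean = 7/2 ≈ 3.500
  cycle 1 → 0 → 1: weight = 7, length = 2, mean = 7/2 ≈ 3.500
Minimum mean = 1.000, attained e.g. along the cycle 0 → 0 with weight 1 and length 1. So λ(A) = 1/1 = 1.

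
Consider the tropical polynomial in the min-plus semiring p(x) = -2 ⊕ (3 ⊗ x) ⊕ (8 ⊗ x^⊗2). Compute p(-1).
p(-1) = -2

A tropical monomial a ⊗ x^⊗i evaluates to a + i · x. Evaluating each term at x = -1:
  Term 0 contributes -2 + 0 · -1 = -2
  Term 1 contributes 3 + 1 · -1 = 2
  Term 2 contributes 8 + 2 · -1 = 6
p(-1) = ⊕ of these = min[-2, 2, 6] = -2.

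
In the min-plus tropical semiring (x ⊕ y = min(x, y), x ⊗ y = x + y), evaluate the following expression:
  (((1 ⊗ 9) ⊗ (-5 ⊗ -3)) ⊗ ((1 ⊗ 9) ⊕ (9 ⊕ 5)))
(((1 ⊗ 9) ⊗ (-5 ⊗ -3)) ⊗ ((1 ⊗ 9) ⊕ (9 ⊕ 5))) = 7

Expand innermost to outermost. Recall ⊕ takes the minimum of its arguments and ⊗ takes their sum. Working out the expression (((1 ⊗ 9) ⊗ (-5 ⊗ -3)) ⊗ ((1 ⊗ 9) ⊕ (9 ⊕ 5))) gives 7.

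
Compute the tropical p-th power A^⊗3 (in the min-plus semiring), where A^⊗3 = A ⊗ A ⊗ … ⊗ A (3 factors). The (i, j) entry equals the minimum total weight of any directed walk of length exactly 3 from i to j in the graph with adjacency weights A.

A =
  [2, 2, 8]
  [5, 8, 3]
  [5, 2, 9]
A^⊗3 =
  [6, 6, 7]
  [9, 9, 8]
  [9, 7, 10]

Each entry (A^⊗3)_ij equals the minimum over all length-3 walks i = v_0 → v_1 → … → v_3 = j of Σ_t A[v_t][v_{t+1}]. For example, for (i, j) = (0, 2) we minimise over 9 possible intermediate vertex sequences; the minimum is 7, attained along the walk 0 → 0 → 1 → 2.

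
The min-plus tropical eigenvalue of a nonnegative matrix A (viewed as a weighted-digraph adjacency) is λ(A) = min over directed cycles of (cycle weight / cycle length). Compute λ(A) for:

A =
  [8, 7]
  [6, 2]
λ(A) = 2

Enumerate directed cycles and compute their means (weight / length). Sample:
  cycle 0 → 0: weight = 8, length = 1, mean = 8/1 ≈ 8.000
  cycle 1 → 1: weight = 2, length = 1, mean = 2/1 ≈ 2.000
  cycle 0 → 1 → 0: weight = 13, length = 2, mean = 13/2 ≈ 6.500
  cycle 1 → 0 → 1: weight = 13, length = 2, mean = 13/2 ≈ 6.500
Minimum mean = 2.000, attained e.g. along the cycle 1 → 1 with weight 2 and length 1. So λ(A) = 2/1 = 2.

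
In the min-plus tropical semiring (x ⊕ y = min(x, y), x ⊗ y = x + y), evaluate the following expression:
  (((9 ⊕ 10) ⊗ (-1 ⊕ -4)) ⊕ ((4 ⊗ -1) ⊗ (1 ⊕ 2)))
(((9 ⊕ 10) ⊗ (-1 ⊕ -4)) ⊕ ((4 ⊗ -1) ⊗ (1 ⊕ 2))) = 4

Expand innermost to outermost. Recall ⊕ takes the minimum of its arguments and ⊗ takes their sum. Working out the expression (((9 ⊕ 10) ⊗ (-1 ⊕ -4)) ⊕ ((4 ⊗ -1) ⊗ (1 ⊕ 2))) gives 4.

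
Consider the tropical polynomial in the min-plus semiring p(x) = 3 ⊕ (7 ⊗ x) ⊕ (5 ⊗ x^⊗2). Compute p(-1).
p(-1) = 3

A tropical monomial a ⊗ x^⊗i evaluates to a + i · x. Evaluating each term at x = -1:
  Term 0 contributes 3 + 0 · -1 = 3
  Term 1 contributes 7 + 1 · -1 = 6
  Term 2 contributes 5 + 2 · -1 = 3
p(-1) = ⊕ of these = min[3, 6, 3] = 3.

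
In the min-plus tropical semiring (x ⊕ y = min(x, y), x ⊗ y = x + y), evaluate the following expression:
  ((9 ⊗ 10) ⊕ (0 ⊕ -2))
((9 ⊗ 10) ⊕ (0 ⊕ -2)) = -2

Expand innermost to outermost. Recall ⊕ takes the minimum of its arguments and ⊗ takes their sum. Working out the expression ((9 ⊗ 10) ⊕ (0 ⊕ -2)) gives -2.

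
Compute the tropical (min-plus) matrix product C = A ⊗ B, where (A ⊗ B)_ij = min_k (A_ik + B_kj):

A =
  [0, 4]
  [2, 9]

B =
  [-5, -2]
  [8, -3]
A ⊗ B =
  [-5, -2]
  [-3, 0]

Apply the min-plus product entry-by-entry:
  C[0][0] = min over k of (A[0][0] + B[0][0] = 0 + -5 = -5, A[0][1] + B[1][0] = 4 + 8 = 12) = -5 (attained at k = 0)
  C[0][1] = min over k of (A[0][0] + B[0][1] = 0 + -2 = -2, A[0][1] + B[1][1] = 4 + -3 = 1) = -2 (attained at k = 0)
  C[1][0] = min over k of (A[1][0] + B[0][0] = 2 + -5 = -3, A[1][1] + B[1][0] = 9 + 8 = 17) = -3 (attained at k = 0)
  C[1][1] = min over k of (A[1][0] + B[0][1] = 2 + -2 = 0, A[1][1] + B[1][1] = 9 + -3 = 6) = 0 (attained at k = 0)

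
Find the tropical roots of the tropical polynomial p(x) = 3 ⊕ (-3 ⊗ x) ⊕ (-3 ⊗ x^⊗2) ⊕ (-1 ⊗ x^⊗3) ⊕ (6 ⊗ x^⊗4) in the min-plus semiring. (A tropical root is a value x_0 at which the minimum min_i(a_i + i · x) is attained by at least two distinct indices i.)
Roots: {-7, -2, 0, 6}

Each tropical root is a break point of the lower envelope of the lines y = a_i + i · x (there are 5 lines, with slopes 0, 1, ..., 4). Only the lines that attain the minimum somewhere contribute to roots; other lines are dominated. Here the surviving (envelope) indices are i = 4, i = 3, i = 2, i = 1, i = 0.
Intersections between consecutive envelope lines give the roots: for adjacent envelope indices i < j the intersection is x = (a_i − a_j) / (j − i). Reading off the sorted break points: {-7, -2, 0, 6}.
Verification: at each break x_0, at least two indices attain the minimum of min_i(a_i + i · x_0).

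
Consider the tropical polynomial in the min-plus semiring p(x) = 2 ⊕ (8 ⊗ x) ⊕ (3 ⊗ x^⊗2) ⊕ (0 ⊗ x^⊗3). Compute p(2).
p(2) = 2

A tropical monomial a ⊗ x^⊗i evaluates to a + i · x. Evaluating each term at x = 2:
  Term 0 contributes 2 + 0 · 2 = 2
  Term 1 contributes 8 + 1 · 2 = 10
  Term 2 contributes 3 + 2 · 2 = 7
  Term 3 contributes 0 + 3 · 2 = 6
p(2) = ⊕ of these = min[2, 10, 7, 6] = 2.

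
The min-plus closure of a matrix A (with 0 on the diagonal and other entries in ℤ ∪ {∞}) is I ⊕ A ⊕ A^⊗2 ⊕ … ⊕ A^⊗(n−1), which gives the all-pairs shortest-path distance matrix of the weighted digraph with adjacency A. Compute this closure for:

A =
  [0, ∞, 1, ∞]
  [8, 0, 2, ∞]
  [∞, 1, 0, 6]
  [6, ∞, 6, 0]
Closure =
  [0, 2, 1, 7]
  [8, 0, 2, 8]
  [9, 1, 0, 6]
  [6, 7, 6, 0]

This is the Floyd-Warshall all-pairs shortest-path computation. For each intermediate vertex k = 0, 1, …, 3, update dist[i][j] ← min(dist[i][j], dist[i][k] + dist[k][j]). The final matrix gives, for each (i, j), the minimum total weight of any directed path from i to j (possibly empty when i = j).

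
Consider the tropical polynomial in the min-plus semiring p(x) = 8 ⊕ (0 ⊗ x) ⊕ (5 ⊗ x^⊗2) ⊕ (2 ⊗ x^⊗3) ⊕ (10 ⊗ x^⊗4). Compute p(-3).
p(-3) = -7

A tropical monomial a ⊗ x^⊗i evaluates to a + i · x. Evaluating each term at x = -3:
  Term 0 contributes 8 + 0 · -3 = 8
  Term 1 contributes 0 + 1 · -3 = -3
  Term 2 contributes 5 + 2 · -3 = -1
  Term 3 contributes 2 + 3 · -3 = -7
  Term 4 contributes 10 + 4 · -3 = -2
p(-3) = ⊕ of these = min[8, -3, -1, -7, -2] = -7.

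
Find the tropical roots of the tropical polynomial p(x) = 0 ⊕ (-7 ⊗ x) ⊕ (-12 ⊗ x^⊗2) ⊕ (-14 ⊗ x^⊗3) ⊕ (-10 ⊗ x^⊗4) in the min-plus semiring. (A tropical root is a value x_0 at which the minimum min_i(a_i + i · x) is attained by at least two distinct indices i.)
Roots: {-4, 2, 5, 7}

Each tropical root is a break point of the lower envelope of the lines y = a_i + i · x (there are 5 lines, with slopes 0, 1, ..., 4). Only the lines that attain the minimum somewhere contribute to roots; other lines are dominated. Here the surviving (envelope) indices are i = 4, i = 3, i = 2, i = 1, i = 0.
Intersections between consecutive envelope lines give the roots: for adjacent envelope indices i < j the intersection is x = (a_i − a_j) / (j − i). Reading off the sorted break points: {-4, 2, 5, 7}.
Verification: at each break x_0, at least two indices attain the minimum of min_i(a_i + i · x_0).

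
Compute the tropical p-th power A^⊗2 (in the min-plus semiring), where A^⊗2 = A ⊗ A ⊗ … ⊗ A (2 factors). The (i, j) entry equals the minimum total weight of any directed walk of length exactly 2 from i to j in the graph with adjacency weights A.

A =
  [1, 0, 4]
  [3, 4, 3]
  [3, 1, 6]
A^⊗2 =
  [2, 1, 3]
  [4, 3, 7]
  [4, 3, 4]

Each entry (A^⊗2)_ij equals the minimum over all length-2 walks i = v_0 → v_1 → … → v_2 = j of Σ_t A[v_t][v_{t+1}]. For example, for (i, j) = (0, 2) we minimise over 3 possible intermediate vertex sequences; the minimum is 3, attained along the walk 0 → 1 → 2.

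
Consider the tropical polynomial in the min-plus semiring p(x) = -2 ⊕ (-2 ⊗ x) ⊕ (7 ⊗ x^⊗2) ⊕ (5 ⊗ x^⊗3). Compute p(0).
p(0) = -2

A tropical monomial a ⊗ x^⊗i evaluates to a + i · x. Evaluating each term at x = 0:
  Term 0 contributes -2 + 0 · 0 = -2
  Term 1 contributes -2 + 1 · 0 = -2
  Term 2 contributes 7 + 2 · 0 = 7
  Term 3 contributes 5 + 3 · 0 = 5
p(0) = ⊕ of these = min[-2, -2, 7, 5] = -2.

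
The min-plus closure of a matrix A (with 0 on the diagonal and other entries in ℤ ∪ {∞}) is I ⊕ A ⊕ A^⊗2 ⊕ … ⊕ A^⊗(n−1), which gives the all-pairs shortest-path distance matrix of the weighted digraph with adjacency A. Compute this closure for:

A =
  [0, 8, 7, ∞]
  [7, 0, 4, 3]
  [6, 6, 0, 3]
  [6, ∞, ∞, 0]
Closure =
  [0, 8, 7, 10]
  [7, 0, 4, 3]
  [6, 6, 0, 3]
  [6, 14, 13, 0]

This is the Floyd-Warshall all-pairs shortest-path computation. For each intermediate vertex k = 0, 1, …, 3, update dist[i][j] ← min(dist[i][j], dist[i][k] + dist[k][j]). The final matrix gives, for each (i, j), the minimum total weight of any directed path from i to j (possibly empty when i = j).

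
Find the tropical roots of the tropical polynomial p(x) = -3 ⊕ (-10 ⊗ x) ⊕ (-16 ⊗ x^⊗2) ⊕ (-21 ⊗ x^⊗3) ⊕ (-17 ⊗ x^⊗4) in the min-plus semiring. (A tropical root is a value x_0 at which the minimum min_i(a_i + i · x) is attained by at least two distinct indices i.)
Roots: {-4, 5, 6, 7}

Each tropical root is a break point of the lower envelope of the lines y = a_i + i · x (there are 5 lines, with slopes 0, 1, ..., 4). Only the lines that attain the minimum somewhere contribute to roots; other lines are dominated. Here the surviving (envelope) indices are i = 4, i = 3, i = 2, i = 1, i = 0.
Intersections between consecutive envelope lines give the roots: for adjacent envelope indices i < j the intersection is x = (a_i − a_j) / (j − i). Reading off the sorted break points: {-4, 5, 6, 7}.
Verification: at each break x_0, at least two indices attain the minimum of min_i(a_i + i · x_0).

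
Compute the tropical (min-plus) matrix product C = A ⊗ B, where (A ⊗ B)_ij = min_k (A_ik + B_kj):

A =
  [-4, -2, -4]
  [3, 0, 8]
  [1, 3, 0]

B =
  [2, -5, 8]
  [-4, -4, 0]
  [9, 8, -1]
A ⊗ B =
  [-6, -9, -5]
  [-4, -4, 0]
  [-1, -4, -1]

Apply the min-plus product entry-by-entry:
  C[0][0] = min over k of (A[0][0] + B[0][0] = -4 + 2 = -2, A[0][1] + B[1][0] = -2 + -4 = -6, A[0][2] + B[2][0] = -4 + 9 = 5) = -6 (attained at k = 1)
  C[0][1] = min over k of (A[0][0] + B[0][1] = -4 + -5 = -9, A[0][1] + B[1][1] = -2 + -4 = -6, A[0][2] + B[2][1] = -4 + 8 = 4) = -9 (attained at k = 0)
  C[0][2] = min over k of (A[0][0] + B[0][2] = -4 + 8 = 4, A[0][1] + B[1][2] = -2 + 0 = -2, A[0][2] + B[2][2] = -4 + -1 = -5) = -5 (attained at k = 2)
  C[1][0] = min over k of (A[1][0] + B[0][0] = 3 + 2 = 5, A[1][1] + B[1][0] = 0 + -4 = -4, A[1][2] + B[2][0] = 8 + 9 = 17) = -4 (attained at k = 1)
  C[1][1] = min over k of (A[1][0] + B[0][1] = 3 + -5 = -2, A[1][1] + B[1][1] = 0 + -4 = -4, A[1][2] + B[2][1] = 8 + 8 = 16) = -4 (attained at k = 1)
  C[1][2] = min over k of (A[1][0] + B[0][2] = 3 + 8 = 11, A[1][1] + B[1][2] = 0 + 0 = 0, A[1][2] + B[2][2] = 8 + -1 = 7) = 0 (attained at k = 1)
  C[2][0] = min over k of (A[2][0] + B[0][0] = 1 + 2 = 3, A[2][1] + B[1][0] = 3 + -4 = -1, A[2][2] + B[2][0] = 0 + 9 = 9) = -1 (attained at k = 1)
  C[2][1] = min over k of (A[2][0] + B[0][1] = 1 + -5 = -4, A[2][1] + B[1][1] = 3 + -4 = -1, A[2][2] + B[2][1] = 0 + 8 = 8) = -4 (attained at k = 0)
  C[2][2] = min over k of (A[2][0] + B[0][2] = 1 + 8 = 9, A[2][1] + B[1][2] = 3 + 0 = 3, A[2][2] + B[2][2] = 0 + -1 = -1) = -1 (attained at k = 2)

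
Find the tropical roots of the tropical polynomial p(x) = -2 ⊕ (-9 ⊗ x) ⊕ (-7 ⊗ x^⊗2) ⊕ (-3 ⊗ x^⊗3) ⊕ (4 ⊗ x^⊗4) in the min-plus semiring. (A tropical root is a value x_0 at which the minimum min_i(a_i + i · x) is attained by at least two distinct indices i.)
Roots: {-7, -4, -2, 7}

Each tropical root is a break point of the lower envelope of the lines y = a_i + i · x (there are 5 lines, with slopes 0, 1, ..., 4). Only the lines that attain the minimum somewhere contribute to roots; other lines are dominated. Here the surviving (envelope) indices are i = 4, i = 3, i = 2, i = 1, i = 0.
Intersections between consecutive envelope lines give the roots: for adjacent envelope indices i < j the intersection is x = (a_i − a_j) / (j − i). Reading off the sorted break points: {-7, -4, -2, 7}.
Verification: at each break x_0, at least two indices attain the minimum of min_i(a_i + i · x_0).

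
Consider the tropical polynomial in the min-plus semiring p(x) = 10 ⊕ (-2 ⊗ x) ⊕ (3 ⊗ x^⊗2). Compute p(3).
p(3) = 1

A tropical monomial a ⊗ x^⊗i evaluates to a + i · x. Evaluating each term at x = 3:
  Term 0 contributes 10 + 0 · 3 = 10
  Term 1 contributes -2 + 1 · 3 = 1
  Term 2 contributes 3 + 2 · 3 = 9
p(3) = ⊕ of these = min[10, 1, 9] = 1.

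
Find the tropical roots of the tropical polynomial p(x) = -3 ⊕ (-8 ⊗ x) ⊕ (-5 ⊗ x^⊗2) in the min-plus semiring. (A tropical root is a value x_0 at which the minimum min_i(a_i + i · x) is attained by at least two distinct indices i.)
Roots: {-3, 5}

Each tropical root is a break point of the lower envelope of the lines y = a_i + i · x (there are 3 lines, with slopes 0, 1, ..., 2). Only the lines that attain the minimum somewhere contribute to roots; other lines are dominated. Here the surviving (envelope) indices are i = 2, i = 1, i = 0.
Intersections between consecutive envelope lines give the roots: for adjacent envelope indices i < j the intersection is x = (a_i − a_j) / (j − i). Reading off the sorted break points: {-3, 5}.
Verification: at each break x_0, at least two indices attain the minimum of min_i(a_i + i · x_0).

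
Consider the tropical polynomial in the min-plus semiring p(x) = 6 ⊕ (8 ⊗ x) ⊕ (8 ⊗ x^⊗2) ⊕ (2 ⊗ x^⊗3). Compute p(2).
p(2) = 6

A tropical monomial a ⊗ x^⊗i evaluates to a + i · x. Evaluating each term at x = 2:
  Term 0 contributes 6 + 0 · 2 = 6
  Term 1 contributes 8 + 1 · 2 = 10
  Term 2 contributes 8 + 2 · 2 = 12
  Term 3 contributes 2 + 3 · 2 = 8
p(2) = ⊕ of these = min[6, 10, 12, 8] = 6.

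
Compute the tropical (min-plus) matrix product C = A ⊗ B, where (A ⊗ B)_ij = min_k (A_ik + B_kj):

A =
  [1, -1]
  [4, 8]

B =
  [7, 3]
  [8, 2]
A ⊗ B =
  [7, 1]
  [11, 7]

Apply the min-plus product entry-by-entry:
  C[0][0] = min over k of (A[0][0] + B[0][0] = 1 + 7 = 8, A[0][1] + B[1][0] = -1 + 8 = 7) = 7 (attained at k = 1)
  C[0][1] = min over k of (A[0][0] + B[0][1] = 1 + 3 = 4, A[0][1] + B[1][1] = -1 + 2 = 1) = 1 (attained at k = 1)
  C[1][0] = min over k of (A[1][0] + B[0][0] = 4 + 7 = 11, A[1][1] + B[1][0] = 8 + 8 = 16) = 11 (attained at k = 0)
  C[1][1] = min over k of (A[1][0] + B[0][1] = 4 + 3 = 7, A[1][1] + B[1][1] = 8 + 2 = 10) = 7 (attained at k = 0)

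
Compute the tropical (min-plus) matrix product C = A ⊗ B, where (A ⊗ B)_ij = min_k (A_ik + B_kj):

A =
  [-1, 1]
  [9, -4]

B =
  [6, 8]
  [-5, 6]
A ⊗ B =
  [-4, 7]
  [-9, 2]

Apply the min-plus product entry-by-entry:
  C[0][0] = min over k of (A[0][0] + B[0][0] = -1 + 6 = 5, A[0][1] + B[1][0] = 1 + -5 = -4) = -4 (attained at k = 1)
  C[0][1] = min over k of (A[0][0] + B[0][1] = -1 + 8 = 7, A[0][1] + B[1][1] = 1 + 6 = 7) = 7 (attained at k = 0)
  C[1][0] = min over k of (A[1][0] + B[0][0] = 9 + 6 = 15, A[1][1] + B[1][0] = -4 + -5 = -9) = -9 (attained at k = 1)
  C[1][1] = min over k of (A[1][0] + B[0][1] = 9 + 8 = 17, A[1][1] + B[1][1] = -4 + 6 = 2) = 2 (attained at k = 1)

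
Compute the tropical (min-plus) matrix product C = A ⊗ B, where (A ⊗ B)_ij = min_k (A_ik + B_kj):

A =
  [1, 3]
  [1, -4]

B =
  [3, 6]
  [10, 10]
A ⊗ B =
  [4, 7]
  [4, 6]

Apply the min-plus product entry-by-entry:
  C[0][0] = min over k of (A[0][0] + B[0][0] = 1 + 3 = 4, A[0][1] + B[1][0] = 3 + 10 = 13) = 4 (attained at k = 0)
  C[0][1] = min over k of (A[0][0] + B[0][1] = 1 + 6 = 7, A[0][1] + B[1][1] = 3 + 10 = 13) = 7 (attained at k = 0)
  C[1][0] = min over k of (A[1][0] + B[0][0] = 1 + 3 = 4, A[1][1] + B[1][0] = -4 + 10 = 6) = 4 (attained at k = 0)
  C[1][1] = min over k of (A[1][0] + B[0][1] = 1 + 6 = 7, A[1][1] + B[1][1] = -4 + 10 = 6) = 6 (attained at k = 1)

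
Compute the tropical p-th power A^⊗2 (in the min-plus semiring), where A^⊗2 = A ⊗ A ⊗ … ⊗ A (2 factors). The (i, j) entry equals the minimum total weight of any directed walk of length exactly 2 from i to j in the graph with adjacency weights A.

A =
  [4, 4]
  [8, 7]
A^⊗2 =
  [8, 8]
  [12, 12]

Each entry (A^⊗2)_ij equals the minimum over all length-2 walks i = v_0 → v_1 → … → v_2 = j of Σ_t A[v_t][v_{t+1}]. For example, for (i, j) = (0, 1) we minimise over 2 possible intermediate vertex sequences; the minimum is 8, attained along the walk 0 → 0 → 1.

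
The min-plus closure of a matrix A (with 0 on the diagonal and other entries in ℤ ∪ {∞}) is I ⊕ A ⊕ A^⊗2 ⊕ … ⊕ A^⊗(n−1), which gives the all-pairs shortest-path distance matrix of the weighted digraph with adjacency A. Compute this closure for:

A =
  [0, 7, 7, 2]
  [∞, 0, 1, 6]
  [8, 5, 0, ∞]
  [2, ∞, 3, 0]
Closure =
  [0, 7, 5, 2]
  [8, 0, 1, 6]
  [8, 5, 0, 10]
  [2, 8, 3, 0]

This is the Floyd-Warshall all-pairs shortest-path computation. For each intermediate vertex k = 0, 1, …, 3, update dist[i][j] ← min(dist[i][j], dist[i][k] + dist[k][j]). The final matrix gives, for each (i, j), the minimum total weight of any directed path from i to j (possibly empty when i = j).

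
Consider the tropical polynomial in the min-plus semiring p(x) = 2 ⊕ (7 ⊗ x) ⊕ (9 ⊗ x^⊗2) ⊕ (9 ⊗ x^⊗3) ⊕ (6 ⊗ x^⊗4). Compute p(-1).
p(-1) = 2

A tropical monomial a ⊗ x^⊗i evaluates to a + i · x. Evaluating each term at x = -1:
  Term 0 contributes 2 + 0 · -1 = 2
  Term 1 contributes 7 + 1 · -1 = 6
  Term 2 contributes 9 + 2 · -1 = 7
  Term 3 contributes 9 + 3 · -1 = 6
  Term 4 contributes 6 + 4 · -1 = 2
p(-1) = ⊕ of these = min[2, 6, 7, 6, 2] = 2.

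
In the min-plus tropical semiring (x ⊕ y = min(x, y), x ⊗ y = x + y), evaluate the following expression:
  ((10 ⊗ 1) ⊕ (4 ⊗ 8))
((10 ⊗ 1) ⊕ (4 ⊗ 8)) = 11

Expand innermost to outermost. Recall ⊕ takes the minimum of its arguments and ⊗ takes their sum. Working out the expression ((10 ⊗ 1) ⊕ (4 ⊗ 8)) gives 11.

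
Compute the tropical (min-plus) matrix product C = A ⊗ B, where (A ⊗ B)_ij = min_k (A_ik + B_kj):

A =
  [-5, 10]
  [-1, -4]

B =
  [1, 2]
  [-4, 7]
A ⊗ B =
  [-4, -3]
  [-8, 1]

Apply the min-plus product entry-by-entry:
  C[0][0] = min over k of (A[0][0] + B[0][0] = -5 + 1 = -4, A[0][1] + B[1][0] = 10 + -4 = 6) = -4 (attained at k = 0)
  C[0][1] = min over k of (A[0][0] + B[0][1] = -5 + 2 = -3, A[0][1] + B[1][1] = 10 + 7 = 17) = -3 (attained at k = 0)
  C[1][0] = min over k of (A[1][0] + B[0][0] = -1 + 1 = 0, A[1][1] + B[1][0] = -4 + -4 = -8) = -8 (attained at k = 1)
  C[1][1] = min over k of (A[1][0] + B[0][1] = -1 + 2 = 1, A[1][1] + B[1][1] = -4 + 7 = 3) = 1 (attained at k = 0)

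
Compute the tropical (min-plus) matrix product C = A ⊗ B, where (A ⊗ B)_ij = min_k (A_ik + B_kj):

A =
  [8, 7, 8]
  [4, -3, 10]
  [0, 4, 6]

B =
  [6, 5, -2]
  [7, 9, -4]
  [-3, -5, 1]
A ⊗ B =
  [5, 3, 3]
  [4, 5, -7]
  [3, 1, -2]

Apply the min-plus product entry-by-entry:
  C[0][0] = min over k of (A[0][0] + B[0][0] = 8 + 6 = 14, A[0][1] + B[1][0] = 7 + 7 = 14, A[0][2] + B[2][0] = 8 + -3 = 5) = 5 (attained at k = 2)
  C[0][1] = min over k of (A[0][0] + B[0][1] = 8 + 5 = 13, A[0][1] + B[1][1] = 7 + 9 = 16, A[0][2] + B[2][1] = 8 + -5 = 3) = 3 (attained at k = 2)
  C[0][2] = min over k of (A[0][0] + B[0][2] = 8 + -2 = 6, A[0][1] + B[1][2] = 7 + -4 = 3, A[0][2] + B[2][2] = 8 + 1 = 9) = 3 (attained at k = 1)
  C[1][0] = min over k of (A[1][0] + B[0][0] = 4 + 6 = 10, A[1][1] + B[1][0] = -3 + 7 = 4, A[1][2] + B[2][0] = 10 + -3 = 7) = 4 (attained at k = 1)
  C[1][1] = min over k of (A[1][0] + B[0][1] = 4 + 5 = 9, A[1][1] + B[1][1] = -3 + 9 = 6, A[1][2] + B[2][1] = 10 + -5 = 5) = 5 (attained at k = 2)
  C[1][2] = min over k of (A[1][0] + B[0][2] = 4 + -2 = 2, A[1][1] + B[1][2] = -3 + -4 = -7, A[1][2] + B[2][2] = 10 + 1 = 11) = -7 (attained at k = 1)
  C[2][0] = min over k of (A[2][0] + B[0][0] = 0 + 6 = 6, A[2][1] + B[1][0] = 4 + 7 = 11, A[2][2] + B[2][0] = 6 + -3 = 3) = 3 (attained at k = 2)
  C[2][1] = min over k of (A[2][0] + B[0][1] = 0 + 5 = 5, A[2][1] + B[1][1] = 4 + 9 = 13, A[2][2] + B[2][1] = 6 + -5 = 1) = 1 (attained at k = 2)
  C[2][2] = min over k of (A[2][0] + B[0][2] = 0 + -2 = -2, A[2][1] + B[1][2] = 4 + -4 = 0, A[2][2] + B[2][2] = 6 + 1 = 7) = -2 (attained at k = 0)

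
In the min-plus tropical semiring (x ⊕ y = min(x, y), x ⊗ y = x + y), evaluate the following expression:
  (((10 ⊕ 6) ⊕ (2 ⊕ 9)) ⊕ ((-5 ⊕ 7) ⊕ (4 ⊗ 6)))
(((10 ⊕ 6) ⊕ (2 ⊕ 9)) ⊕ ((-5 ⊕ 7) ⊕ (4 ⊗ 6))) = -5

Expand innermost to outermost. Recall ⊕ takes the minimum of its arguments and ⊗ takes their sum. Working out the expression (((10 ⊕ 6) ⊕ (2 ⊕ 9)) ⊕ ((-5 ⊕ 7) ⊕ (4 ⊗ 6))) gives -5.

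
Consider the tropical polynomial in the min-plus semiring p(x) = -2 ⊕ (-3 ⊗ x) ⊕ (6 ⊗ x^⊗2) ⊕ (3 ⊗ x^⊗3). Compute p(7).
p(7) = -2

A tropical monomial a ⊗ x^⊗i evaluates to a + i · x. Evaluating each term at x = 7:
  Term 0 contributes -2 + 0 · 7 = -2
  Term 1 contributes -3 + 1 · 7 = 4
  Term 2 contributes 6 + 2 · 7 = 20
  Term 3 contributes 3 + 3 · 7 = 24
p(7) = ⊕ of these = min[-2, 4, 20, 24] = -2.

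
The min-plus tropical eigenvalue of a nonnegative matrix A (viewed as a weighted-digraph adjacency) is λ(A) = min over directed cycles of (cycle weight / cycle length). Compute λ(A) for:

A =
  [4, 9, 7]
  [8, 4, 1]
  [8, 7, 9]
λ(A) = 4

Enumerate directed cycles and compute their means (weight / length). Sample:
  cycle 0 → 0: weight = 4, length = 1, mean = 4/1 ≈ 4.000
  cycle 1 → 1: weight = 4, length = 1, mean = 4/1 ≈ 4.000
  cycle 2 → 2: weight = 9, length = 1, mean = 9/1 ≈ 9.000
  cycle 0 → 1 → 0: weight = 17, length = 2, mean = 17/2 ≈ 8.500
  cycle 0 → 2 → 0: weight = 15, length = 2, mean = 15/2 ≈ 7.500
  cycle 1 → 0 → 1: weight = 17, length = 2, mean = 17/2 ≈ 8.500
Minimum mean = 4.000, attained e.g. along the cycle 0 → 0 with weight 4 and length 1. So λ(A) = 4/1 = 4.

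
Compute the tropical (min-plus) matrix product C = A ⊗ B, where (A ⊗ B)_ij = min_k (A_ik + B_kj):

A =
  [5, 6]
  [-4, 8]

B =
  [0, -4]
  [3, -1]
A ⊗ B =
  [5, 1]
  [-4, -8]

Apply the min-plus product entry-by-entry:
  C[0][0] = min over k of (A[0][0] + B[0][0] = 5 + 0 = 5, A[0][1] + B[1][0] = 6 + 3 = 9) = 5 (attained at k = 0)
  C[0][1] = min over k of (A[0][0] + B[0][1] = 5 + -4 = 1, A[0][1] + B[1][1] = 6 + -1 = 5) = 1 (attained at k = 0)
  C[1][0] = min over k of (A[1][0] + B[0][0] = -4 + 0 = -4, A[1][1] + B[1][0] = 8 + 3 = 11) = -4 (attained at k = 0)
  C[1][1] = min over k of (A[1][0] + B[0][1] = -4 + -4 = -8, A[1][1] + B[1][1] = 8 + -1 = 7) = -8 (attained at k = 0)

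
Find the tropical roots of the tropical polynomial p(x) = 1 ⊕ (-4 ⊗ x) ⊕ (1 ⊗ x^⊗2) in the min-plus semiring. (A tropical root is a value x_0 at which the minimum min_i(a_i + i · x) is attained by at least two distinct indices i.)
Roots: {-5, 5}

Each tropical root is a break point of the lower envelope of the lines y = a_i + i · x (there are 3 lines, with slopes 0, 1, ..., 2). Only the lines that attain the minimum somewhere contribute to roots; other lines are dominated. Here the surviving (envelope) indices are i = 2, i = 1, i = 0.
Intersections between consecutive envelope lines give the roots: for adjacent envelope indices i < j the intersection is x = (a_i − a_j) / (j − i). Reading off the sorted break points: {-5, 5}.
Verification: at each break x_0, at least two indices attain the minimum of min_i(a_i + i · x_0).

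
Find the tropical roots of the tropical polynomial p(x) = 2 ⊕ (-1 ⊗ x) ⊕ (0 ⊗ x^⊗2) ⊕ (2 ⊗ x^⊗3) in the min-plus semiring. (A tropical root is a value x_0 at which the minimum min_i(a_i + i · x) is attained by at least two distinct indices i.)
Roots: {-2, -1, 3}

Each tropical root is a break point of the lower envelope of the lines y = a_i + i · x (there are 4 lines, with slopes 0, 1, ..., 3). Only the lines that attain the minimum somewhere contribute to roots; other lines are dominated. Here the surviving (envelope) indices are i = 3, i = 2, i = 1, i = 0.
Intersections between consecutive envelope lines give the roots: for adjacent envelope indices i < j the intersection is x = (a_i − a_j) / (j − i). Reading off the sorted break points: {-2, -1, 3}.
Verification: at each break x_0, at least two indices attain the minimum of min_i(a_i + i · x_0).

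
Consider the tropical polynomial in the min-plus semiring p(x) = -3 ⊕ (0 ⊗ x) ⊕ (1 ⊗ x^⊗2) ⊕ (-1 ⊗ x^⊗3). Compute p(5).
p(5) = -3

A tropical monomial a ⊗ x^⊗i evaluates to a + i · x. Evaluating each term at x = 5:
  Term 0 contributes -3 + 0 · 5 = -3
  Term 1 contributes 0 + 1 · 5 = 5
  Term 2 contributes 1 + 2 · 5 = 11
  Term 3 contributes -1 + 3 · 5 = 14
p(5) = ⊕ of these = min[-3, 5, 11, 14] = -3.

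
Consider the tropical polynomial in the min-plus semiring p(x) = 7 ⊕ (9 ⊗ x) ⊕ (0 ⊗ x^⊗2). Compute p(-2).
p(-2) = -4

A tropical monomial a ⊗ x^⊗i evaluates to a + i · x. Evaluating each term at x = -2:
  Term 0 contributes 7 + 0 · -2 = 7
  Term 1 contributes 9 + 1 · -2 = 7
  Term 2 contributes 0 + 2 · -2 = -4
p(-2) = ⊕ of these = min[7, 7, -4] = -4.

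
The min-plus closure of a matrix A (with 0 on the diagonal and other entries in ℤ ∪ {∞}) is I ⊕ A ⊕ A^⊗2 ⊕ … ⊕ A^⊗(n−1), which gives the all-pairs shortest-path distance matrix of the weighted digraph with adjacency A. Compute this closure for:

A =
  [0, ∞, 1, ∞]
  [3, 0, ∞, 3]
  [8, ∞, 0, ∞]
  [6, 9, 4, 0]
Closure =
  [0, ∞, 1, ∞]
  [3, 0, 4, 3]
  [8, ∞, 0, ∞]
  [6, 9, 4, 0]

This is the Floyd-Warshall all-pairs shortest-path computation. For each intermediate vertex k = 0, 1, …, 3, update dist[i][j] ← min(dist[i][j], dist[i][k] + dist[k][j]). The final matrix gives, for each (i, j), the minimum total weight of any directed path from i to j (possibly empty when i = j).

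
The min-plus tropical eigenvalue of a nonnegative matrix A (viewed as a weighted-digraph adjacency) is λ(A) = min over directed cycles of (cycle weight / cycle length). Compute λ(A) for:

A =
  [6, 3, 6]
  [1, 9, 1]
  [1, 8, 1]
λ(A) = 1

Enumerate directed cycles and compute their means (weight / length). Sample:
  cycle 0 → 0: weight = 6, length = 1, mean = 6/1 ≈ 6.000
  cycle 1 → 1: weight = 9, length = 1, mean = 9/1 ≈ 9.000
  cycle 2 → 2: weight = 1, length = 1, mean = 1/1 ≈ 1.000
  cycle 0 → 1 → 0: weight = 4, length = 2, mean = 4/2 ≈ 2.000
  cycle 0 → 2 → 0: weight = 7, length = 2, mean = 7/2 ≈ 3.500
  cycle 1 → 0 → 1: weight = 4, length = 2, mean = 4/2 ≈ 2.000
Minimum mean = 1.000, attained e.g. along the cycle 2 → 2 with weight 1 and length 1. So λ(A) = 1/1 = 1.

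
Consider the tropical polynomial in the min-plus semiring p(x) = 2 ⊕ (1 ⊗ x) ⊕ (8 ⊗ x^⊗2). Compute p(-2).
p(-2) = -1

A tropical monomial a ⊗ x^⊗i evaluates to a + i · x. Evaluating each term at x = -2:
  Term 0 contributes 2 + 0 · -2 = 2
  Term 1 contributes 1 + 1 · -2 = -1
  Term 2 contributes 8 + 2 · -2 = 4
p(-2) = ⊕ of these = min[2, -1, 4] = -1.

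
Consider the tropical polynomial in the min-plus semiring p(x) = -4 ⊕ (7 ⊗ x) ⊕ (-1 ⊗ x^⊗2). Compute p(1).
p(1) = -4

A tropical monomial a ⊗ x^⊗i evaluates to a + i · x. Evaluating each term at x = 1:
  Term 0 contributes -4 + 0 · 1 = -4
  Term 1 contributes 7 + 1 · 1 = 8
  Term 2 contributes -1 + 2 · 1 = 1
p(1) = ⊕ of these = min[-4, 8, 1] = -4.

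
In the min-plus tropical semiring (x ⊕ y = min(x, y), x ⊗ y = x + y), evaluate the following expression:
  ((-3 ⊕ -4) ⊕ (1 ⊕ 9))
((-3 ⊕ -4) ⊕ (1 ⊕ 9)) = -4

Expand innermost to outermost. Recall ⊕ takes the minimum of its arguments and ⊗ takes their sum. Working out the expression ((-3 ⊕ -4) ⊕ (1 ⊕ 9)) gives -4.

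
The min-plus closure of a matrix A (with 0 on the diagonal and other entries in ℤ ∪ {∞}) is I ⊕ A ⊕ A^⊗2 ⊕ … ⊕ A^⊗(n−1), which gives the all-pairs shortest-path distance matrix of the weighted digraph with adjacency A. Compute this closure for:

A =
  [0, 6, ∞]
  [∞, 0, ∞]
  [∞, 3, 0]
Closure =
  [0, 6, ∞]
  [∞, 0, ∞]
  [∞, 3, 0]

This is the Floyd-Warshall all-pairs shortest-path computation. For each intermediate vertex k = 0, 1, …, 2, update dist[i][j] ← min(dist[i][j], dist[i][k] + dist[k][j]). The final matrix gives, for each (i, j), the minimum total weight of any directed path from i to j (possibly empty when i = j).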